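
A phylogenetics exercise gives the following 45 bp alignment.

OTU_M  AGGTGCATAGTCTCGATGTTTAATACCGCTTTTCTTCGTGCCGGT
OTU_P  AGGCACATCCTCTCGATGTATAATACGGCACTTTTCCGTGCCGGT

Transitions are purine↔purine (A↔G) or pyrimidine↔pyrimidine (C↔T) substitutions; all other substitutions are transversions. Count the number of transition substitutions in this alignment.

The sequences differ at positions 4 (T/C, transition), 5 (G/A, transition), 9 (A/C, transversion), 10 (G/C, transversion), 20 (T/A, transversion), 27 (C/G, transversion), 30 (T/A, transversion), 31 (T/C, transition), 34 (C/T, transition), 36 (T/C, transition).
Of the 10 differences, 5 transitions and 5 transversions, so the answer is 5.

5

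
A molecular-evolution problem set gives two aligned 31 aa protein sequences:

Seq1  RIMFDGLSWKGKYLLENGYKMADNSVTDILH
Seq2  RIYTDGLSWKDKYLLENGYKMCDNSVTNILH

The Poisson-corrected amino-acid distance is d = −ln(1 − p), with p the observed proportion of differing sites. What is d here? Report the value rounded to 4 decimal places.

The sequences differ at positions 3 (M/Y), 4 (F/T), 11 (G/D), 22 (A/C), 28 (D/N).
p = 5/31 = 0.161290.
d = −ln(1 − 0.161290) = −ln(0.838710) = 0.1759.

0.1759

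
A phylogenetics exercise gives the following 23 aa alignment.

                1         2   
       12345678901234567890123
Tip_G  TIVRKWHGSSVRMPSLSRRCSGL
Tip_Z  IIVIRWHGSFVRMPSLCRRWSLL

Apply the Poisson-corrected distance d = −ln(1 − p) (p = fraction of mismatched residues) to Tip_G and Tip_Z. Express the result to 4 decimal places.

0.3629

Differing sites — 1:T/I; 4:R/I; 5:K/R; 10:S/F; 17:S/C; 20:C/W; 22:G/L.
p = 7/23 = 0.304348.
d = −ln(1 − 0.304348) = −ln(0.695652) = 0.3629.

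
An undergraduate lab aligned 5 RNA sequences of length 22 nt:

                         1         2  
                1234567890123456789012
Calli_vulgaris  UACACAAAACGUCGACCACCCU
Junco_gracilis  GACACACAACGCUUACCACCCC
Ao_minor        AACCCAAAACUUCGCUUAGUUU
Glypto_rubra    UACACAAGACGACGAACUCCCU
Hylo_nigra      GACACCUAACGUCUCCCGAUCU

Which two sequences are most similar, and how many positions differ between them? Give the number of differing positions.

4

Pairwise Hamming distances:
  Calli_vulgaris vs Junco_gracilis: 6
  Calli_vulgaris vs Ao_minor: 9
  Calli_vulgaris vs Glypto_rubra: 4
  Calli_vulgaris vs Hylo_nigra: 8
  Junco_gracilis vs Ao_minor: 14
  Junco_gracilis vs Glypto_rubra: 9
  Junco_gracilis vs Hylo_nigra: 9
  Ao_minor vs Glypto_rubra: 12
  Ao_minor vs Hylo_nigra: 11
  Glypto_rubra vs Hylo_nigra: 11
The smallest is 4, between Calli_vulgaris and Glypto_rubra.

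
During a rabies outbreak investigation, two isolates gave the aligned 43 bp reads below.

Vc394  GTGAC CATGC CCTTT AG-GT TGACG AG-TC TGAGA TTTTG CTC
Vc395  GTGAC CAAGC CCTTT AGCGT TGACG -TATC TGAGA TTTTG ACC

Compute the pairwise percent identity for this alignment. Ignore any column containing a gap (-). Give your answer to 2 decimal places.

Excluding the 3 gap columns leaves 40 comparable sites.
Mismatches occur at site 8 (T→A), site 27 (G→T), site 41 (C→A), site 42 (T→C).
36 of the 40 comparable sites match, so the percent identity is 36/40 × 100 = 90.00%.

90.00%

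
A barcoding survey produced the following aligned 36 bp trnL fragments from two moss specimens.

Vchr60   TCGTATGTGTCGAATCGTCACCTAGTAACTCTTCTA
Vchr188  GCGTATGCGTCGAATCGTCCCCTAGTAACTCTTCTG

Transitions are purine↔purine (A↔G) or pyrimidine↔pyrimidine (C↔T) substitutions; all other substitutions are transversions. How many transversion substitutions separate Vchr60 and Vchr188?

2

The sequences differ at positions 1 (T/G, transversion), 8 (T/C, transition), 20 (A/C, transversion), 36 (A/G, transition).
Of the 4 differences, 2 transitions and 2 transversions, so the answer is 2.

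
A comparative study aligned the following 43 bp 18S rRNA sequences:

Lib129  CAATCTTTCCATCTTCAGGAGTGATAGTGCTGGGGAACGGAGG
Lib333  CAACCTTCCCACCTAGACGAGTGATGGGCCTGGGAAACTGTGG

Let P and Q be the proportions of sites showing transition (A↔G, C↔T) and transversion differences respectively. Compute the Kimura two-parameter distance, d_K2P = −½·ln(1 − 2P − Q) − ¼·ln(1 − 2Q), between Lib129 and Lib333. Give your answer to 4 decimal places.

The sequences differ at positions 4 (T/C, transition), 8 (T/C, transition), 12 (T/C, transition), 15 (T/A, transversion), 16 (C/G, transversion), 18 (G/C, transversion), 26 (A/G, transition), 28 (T/G, transversion), 29 (G/C, transversion), 35 (G/A, transition), 39 (G/T, transversion), 41 (A/T, transversion).
Of the 12 differences, 5 transitions and 7 transversions over 43 sites: P = 5/43 = 0.116279, Q = 7/43 = 0.162791.
d = −0.5·ln(0.604651) − 0.25·ln(0.674418) = −0.5·(-0.503104) − 0.25·(-0.393905) = 0.3500.

0.3500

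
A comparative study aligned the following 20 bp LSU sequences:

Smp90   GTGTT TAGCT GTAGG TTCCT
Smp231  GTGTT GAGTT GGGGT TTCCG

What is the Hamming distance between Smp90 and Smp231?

Differing sites — 6:T/G; 9:C/T; 12:T/G; 13:A/G; 15:G/T; 20:T/G.
That gives 6 mismatches out of 20 aligned sites, so the Hamming distance is 6.

6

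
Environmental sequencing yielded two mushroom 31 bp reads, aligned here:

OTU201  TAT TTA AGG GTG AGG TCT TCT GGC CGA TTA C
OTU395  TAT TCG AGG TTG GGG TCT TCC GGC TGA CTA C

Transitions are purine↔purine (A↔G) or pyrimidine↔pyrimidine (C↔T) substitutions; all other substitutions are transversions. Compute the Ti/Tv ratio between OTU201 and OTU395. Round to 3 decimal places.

6.000

Mismatches occur at site 5 (T↔C, transition), site 6 (A↔G, transition), site 10 (G↔T, transversion), site 13 (A↔G, transition), site 21 (T↔C, transition), site 25 (C↔T, transition), site 28 (T↔C, transition).
Of the 7 differences, 6 transitions and 1 transversion, so Ti/Tv = 6/1 = 6.000.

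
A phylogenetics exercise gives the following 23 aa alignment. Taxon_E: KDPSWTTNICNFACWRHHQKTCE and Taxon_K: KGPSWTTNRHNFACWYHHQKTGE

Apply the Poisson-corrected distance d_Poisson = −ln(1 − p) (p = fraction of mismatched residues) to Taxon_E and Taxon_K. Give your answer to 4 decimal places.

0.2451

Differing sites — 2:D/G; 9:I/R; 10:C/H; 16:R/Y; 22:C/G.
p = 5/23 = 0.217391.
d = −ln(1 − 0.217391) = −ln(0.782609) = 0.2451.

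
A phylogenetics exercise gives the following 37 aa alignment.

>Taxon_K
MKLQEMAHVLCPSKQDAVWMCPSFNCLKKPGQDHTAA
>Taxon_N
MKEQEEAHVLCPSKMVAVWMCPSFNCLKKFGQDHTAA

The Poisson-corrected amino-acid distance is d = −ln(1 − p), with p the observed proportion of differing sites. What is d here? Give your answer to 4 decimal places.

Mismatches occur at site 3 (L↔E), site 6 (M↔E), site 15 (Q↔M), site 16 (D↔V), site 30 (P↔F).
p = 5/37 = 0.135135.
d = −ln(1 − 0.135135) = −ln(0.864865) = 0.1452.

0.1452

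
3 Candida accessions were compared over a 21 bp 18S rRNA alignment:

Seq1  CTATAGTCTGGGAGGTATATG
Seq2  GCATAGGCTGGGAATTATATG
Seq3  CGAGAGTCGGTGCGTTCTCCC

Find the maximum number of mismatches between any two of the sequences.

12

Pairwise Hamming distances:
  Seq1 vs Seq2: 5
  Seq1 vs Seq3: 10
  Seq2 vs Seq3: 12
The largest is 12, between Seq2 and Seq3.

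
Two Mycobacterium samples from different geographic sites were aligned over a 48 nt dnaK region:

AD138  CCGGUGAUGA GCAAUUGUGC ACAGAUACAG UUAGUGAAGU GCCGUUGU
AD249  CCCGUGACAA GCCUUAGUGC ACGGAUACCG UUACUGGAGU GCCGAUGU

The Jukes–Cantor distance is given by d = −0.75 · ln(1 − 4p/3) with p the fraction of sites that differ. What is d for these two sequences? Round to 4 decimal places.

The sequences differ at positions 3 (G/C), 8 (U/C), 9 (G/A), 13 (A/C), 14 (A/U), 16 (U/A), 23 (A/G), 29 (A/C), 34 (G/C), 37 (A/G), 45 (U/A).
p = 11/48 = 0.229167.
d = −0.75 · ln(1 − (4/3)·0.229167) = −0.75 · ln(0.694444) = −0.75 · (-0.364644) = 0.2735.

0.2735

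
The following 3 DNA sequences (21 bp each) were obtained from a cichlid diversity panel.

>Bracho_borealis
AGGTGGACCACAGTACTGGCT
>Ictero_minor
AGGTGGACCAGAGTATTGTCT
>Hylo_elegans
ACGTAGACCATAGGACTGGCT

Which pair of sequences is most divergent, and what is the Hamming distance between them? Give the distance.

Pairwise Hamming distances:
  Bracho_borealis vs Ictero_minor: 3
  Bracho_borealis vs Hylo_elegans: 4
  Ictero_minor vs Hylo_elegans: 6
The largest is 6, between Ictero_minor and Hylo_elegans.

6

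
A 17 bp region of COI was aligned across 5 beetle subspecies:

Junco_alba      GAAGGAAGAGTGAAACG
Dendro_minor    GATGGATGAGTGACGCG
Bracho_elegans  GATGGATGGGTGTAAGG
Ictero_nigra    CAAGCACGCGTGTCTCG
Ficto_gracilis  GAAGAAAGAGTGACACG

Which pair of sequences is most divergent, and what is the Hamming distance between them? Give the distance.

8

Pairwise Hamming distances:
  Junco_alba vs Dendro_minor: 4
  Junco_alba vs Bracho_elegans: 5
  Junco_alba vs Ictero_nigra: 7
  Junco_alba vs Ficto_gracilis: 2
  Dendro_minor vs Bracho_elegans: 5
  Dendro_minor vs Ictero_nigra: 7
  Dendro_minor vs Ficto_gracilis: 4
  Bracho_elegans vs Ictero_nigra: 8
  Bracho_elegans vs Ficto_gracilis: 7
  Ictero_nigra vs Ficto_gracilis: 6
The largest is 8, between Bracho_elegans and Ictero_nigra.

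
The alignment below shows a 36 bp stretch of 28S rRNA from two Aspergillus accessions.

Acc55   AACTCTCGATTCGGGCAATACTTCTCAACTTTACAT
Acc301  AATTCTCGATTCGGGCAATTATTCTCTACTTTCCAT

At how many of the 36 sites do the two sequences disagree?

5

Mismatches occur at site 3 (C↔T), site 20 (A↔T), site 21 (C↔A), site 27 (A↔T), site 33 (A↔C).
That gives 5 mismatches out of 36 aligned sites, so the Hamming distance is 5.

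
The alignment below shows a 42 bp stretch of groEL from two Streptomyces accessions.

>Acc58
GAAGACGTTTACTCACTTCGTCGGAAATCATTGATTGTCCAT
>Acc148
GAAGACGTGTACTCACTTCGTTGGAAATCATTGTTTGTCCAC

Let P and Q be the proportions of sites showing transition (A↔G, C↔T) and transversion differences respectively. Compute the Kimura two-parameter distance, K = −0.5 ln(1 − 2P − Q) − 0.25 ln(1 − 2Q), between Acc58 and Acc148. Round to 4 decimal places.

Mismatches occur at site 9 (T→G, transversion), site 22 (C→T, transition), site 34 (A→T, transversion), site 42 (T→C, transition).
Of the 4 differences, 2 transitions and 2 transversions over 42 sites: P = 2/42 = 0.047619, Q = 2/42 = 0.047619.
d = −0.5·ln(0.857143) − 0.25·ln(0.904762) = −0.5·(-0.154151) − 0.25·(-0.100083) = 0.1021.

0.1021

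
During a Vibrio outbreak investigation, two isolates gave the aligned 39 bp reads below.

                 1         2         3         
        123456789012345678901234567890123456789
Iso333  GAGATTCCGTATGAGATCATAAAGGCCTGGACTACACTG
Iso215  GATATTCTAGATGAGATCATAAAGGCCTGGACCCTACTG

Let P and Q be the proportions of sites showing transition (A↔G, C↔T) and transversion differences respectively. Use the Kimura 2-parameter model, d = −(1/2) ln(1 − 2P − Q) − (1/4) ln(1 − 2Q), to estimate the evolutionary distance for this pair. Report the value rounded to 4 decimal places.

Differing sites — 3:G/T (Tv); 8:C/T (Ti); 9:G/A (Ti); 10:T/G (Tv); 33:T/C (Ti); 34:A/C (Tv); 35:C/T (Ti).
Of the 7 differences, 4 transitions and 3 transversions over 39 sites: P = 4/39 = 0.102564, Q = 3/39 = 0.076923.
d = −0.5·ln(0.717949) − 0.25·ln(0.846154) = −0.5·(-0.331357) − 0.25·(-0.167054) = 0.2074.

0.2074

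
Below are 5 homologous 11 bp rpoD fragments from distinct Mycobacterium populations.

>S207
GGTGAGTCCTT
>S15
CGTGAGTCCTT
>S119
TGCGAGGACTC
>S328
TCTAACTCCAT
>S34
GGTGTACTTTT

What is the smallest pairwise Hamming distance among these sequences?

1

Pairwise Hamming distances:
  S207 vs S15: 1
  S207 vs S119: 5
  S207 vs S328: 5
  S207 vs S34: 5
  S15 vs S119: 5
  S15 vs S328: 5
  S15 vs S34: 6
  S119 vs S328: 8
  S119 vs S34: 8
  S328 vs S34: 9
The smallest is 1, between S207 and S15.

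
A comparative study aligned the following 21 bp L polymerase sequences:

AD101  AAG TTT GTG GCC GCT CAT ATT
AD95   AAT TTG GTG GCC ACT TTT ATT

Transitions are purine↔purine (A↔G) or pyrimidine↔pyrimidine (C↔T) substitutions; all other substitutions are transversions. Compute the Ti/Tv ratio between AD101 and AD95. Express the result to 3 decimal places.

Mismatches occur at site 3 (G↔T, transversion), site 6 (T↔G, transversion), site 13 (G↔A, transition), site 16 (C↔T, transition), site 17 (A↔T, transversion).
Of the 5 differences, 2 transitions and 3 transversions, so Ti/Tv = 2/3 = 0.667.

0.667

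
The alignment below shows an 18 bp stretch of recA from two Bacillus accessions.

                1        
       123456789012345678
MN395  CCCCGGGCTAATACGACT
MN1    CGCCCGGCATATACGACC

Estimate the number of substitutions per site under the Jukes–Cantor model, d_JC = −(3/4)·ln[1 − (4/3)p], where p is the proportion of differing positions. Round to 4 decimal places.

Differing sites — 2:C/G; 5:G/C; 9:T/A; 10:A/T; 18:T/C.
p = 5/18 = 0.277778.
d = −0.75 · ln(1 − (4/3)·0.277778) = −0.75 · ln(0.629629) = −0.75 · (-0.462625) = 0.3470.

0.3470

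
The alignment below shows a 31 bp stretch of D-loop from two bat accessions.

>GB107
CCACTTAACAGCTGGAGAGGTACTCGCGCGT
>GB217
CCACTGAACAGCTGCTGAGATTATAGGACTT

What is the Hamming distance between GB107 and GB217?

10

Mismatches occur at site 6 (T/G), site 15 (G/C), site 16 (A/T), site 20 (G/A), site 22 (A/T), site 23 (C/A), site 25 (C/A), site 27 (C/G), site 28 (G/A), site 30 (G/T).
That gives 10 mismatches out of 31 aligned sites, so the Hamming distance is 10.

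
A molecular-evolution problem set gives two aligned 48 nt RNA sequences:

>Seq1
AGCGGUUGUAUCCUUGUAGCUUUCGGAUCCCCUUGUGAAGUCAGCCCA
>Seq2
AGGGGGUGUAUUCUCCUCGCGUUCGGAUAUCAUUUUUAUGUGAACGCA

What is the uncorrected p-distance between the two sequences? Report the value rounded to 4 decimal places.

0.3333

The sequences differ at positions 3 (C/G), 6 (U/G), 12 (C/U), 15 (U/C), 16 (G/C), 18 (A/C), 21 (U/G), 29 (C/A), 30 (C/U), 32 (C/A), 35 (G/U), 37 (G/U), 39 (A/U), 42 (C/G), 44 (G/A), 46 (C/G).
There are 16 differences over 48 sites, so p = 16/48 = 0.3333.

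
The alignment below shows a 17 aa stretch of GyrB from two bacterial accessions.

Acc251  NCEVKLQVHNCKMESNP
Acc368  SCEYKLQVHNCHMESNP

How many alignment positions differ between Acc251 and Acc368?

Mismatches occur at site 1 (N→S), site 4 (V→Y), site 12 (K→H).
That gives 3 mismatches out of 17 aligned sites, so the Hamming distance is 3.

3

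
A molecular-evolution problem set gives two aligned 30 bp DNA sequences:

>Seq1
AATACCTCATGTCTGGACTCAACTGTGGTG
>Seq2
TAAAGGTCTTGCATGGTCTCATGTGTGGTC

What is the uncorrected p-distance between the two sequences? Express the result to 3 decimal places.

0.367

Mismatches occur at site 1 (A↔T), site 3 (T↔A), site 5 (C↔G), site 6 (C↔G), site 9 (A↔T), site 12 (T↔C), site 13 (C↔A), site 17 (A↔T), site 22 (A↔T), site 23 (C↔G), site 30 (G↔C).
There are 11 differences over 30 sites, so p = 11/30 = 0.367.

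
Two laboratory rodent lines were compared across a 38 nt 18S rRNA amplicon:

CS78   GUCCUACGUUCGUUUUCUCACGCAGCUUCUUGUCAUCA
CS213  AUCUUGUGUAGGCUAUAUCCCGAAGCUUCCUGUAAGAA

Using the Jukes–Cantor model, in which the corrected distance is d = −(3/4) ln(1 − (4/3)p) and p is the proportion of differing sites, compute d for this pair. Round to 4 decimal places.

0.5604

Differing sites — 1:G/A; 4:C/U; 6:A/G; 7:C/U; 10:U/A; 11:C/G; 13:U/C; 15:U/A; 17:C/A; 20:A/C; 23:C/A; 30:U/C; 34:C/A; 36:U/G; 37:C/A.
p = 15/38 = 0.394737.
d = −0.75 · ln(1 − (4/3)·0.394737) = −0.75 · ln(0.473684) = −0.75 · (-0.747215) = 0.5604.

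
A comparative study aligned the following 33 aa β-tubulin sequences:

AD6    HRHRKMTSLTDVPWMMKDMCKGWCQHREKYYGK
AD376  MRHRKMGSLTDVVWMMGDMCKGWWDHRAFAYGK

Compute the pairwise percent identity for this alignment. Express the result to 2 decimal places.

The sequences differ at positions 1 (H/M), 7 (T/G), 13 (P/V), 17 (K/G), 24 (C/W), 25 (Q/D), 28 (E/A), 29 (K/F), 30 (Y/A).
24 of the 33 sites match, so the percent identity is 24/33 × 100 = 72.73%.

72.73%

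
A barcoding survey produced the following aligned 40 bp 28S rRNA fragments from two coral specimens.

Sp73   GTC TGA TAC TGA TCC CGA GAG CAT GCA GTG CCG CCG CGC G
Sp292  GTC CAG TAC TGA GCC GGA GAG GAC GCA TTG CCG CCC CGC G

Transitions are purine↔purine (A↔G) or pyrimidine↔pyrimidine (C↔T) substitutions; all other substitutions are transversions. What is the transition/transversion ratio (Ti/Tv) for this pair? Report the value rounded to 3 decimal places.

0.800

Differing sites — 4:T/C (Ti); 5:G/A (Ti); 6:A/G (Ti); 13:T/G (Tv); 16:C/G (Tv); 22:C/G (Tv); 24:T/C (Ti); 28:G/T (Tv); 36:G/C (Tv).
Of the 9 differences, 4 transitions and 5 transversions, so Ti/Tv = 4/5 = 0.800.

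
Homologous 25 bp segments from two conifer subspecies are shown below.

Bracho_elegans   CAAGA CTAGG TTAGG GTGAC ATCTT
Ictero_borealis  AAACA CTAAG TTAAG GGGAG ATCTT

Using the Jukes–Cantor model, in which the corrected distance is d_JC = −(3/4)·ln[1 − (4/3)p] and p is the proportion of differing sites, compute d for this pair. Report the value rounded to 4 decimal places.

0.2892

Differing sites — 1:C/A; 4:G/C; 9:G/A; 14:G/A; 17:T/G; 20:C/G.
p = 6/25 = 0.240000.
d = −0.75 · ln(1 − (4/3)·0.240000) = −0.75 · ln(0.680000) = −0.75 · (-0.385662) = 0.2892.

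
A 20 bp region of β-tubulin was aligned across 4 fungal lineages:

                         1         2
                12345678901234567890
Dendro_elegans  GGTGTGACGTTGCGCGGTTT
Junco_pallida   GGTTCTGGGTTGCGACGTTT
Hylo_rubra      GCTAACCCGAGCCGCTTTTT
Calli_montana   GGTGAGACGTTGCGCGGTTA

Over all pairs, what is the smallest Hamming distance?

2

Pairwise Hamming distances:
  Dendro_elegans vs Junco_pallida: 7
  Dendro_elegans vs Hylo_rubra: 10
  Dendro_elegans vs Calli_montana: 2
  Junco_pallida vs Hylo_rubra: 12
  Junco_pallida vs Calli_montana: 8
  Hylo_rubra vs Calli_montana: 10
The smallest is 2, between Dendro_elegans and Calli_montana.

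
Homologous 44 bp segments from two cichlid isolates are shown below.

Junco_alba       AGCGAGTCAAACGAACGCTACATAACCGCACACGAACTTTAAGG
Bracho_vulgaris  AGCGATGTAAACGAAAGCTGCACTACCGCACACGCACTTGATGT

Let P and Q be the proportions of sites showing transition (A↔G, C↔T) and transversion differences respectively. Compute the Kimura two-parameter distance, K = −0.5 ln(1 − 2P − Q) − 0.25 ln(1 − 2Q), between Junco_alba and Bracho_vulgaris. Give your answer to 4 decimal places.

0.3045

The sequences differ at positions 6 (G/T, transversion), 7 (T/G, transversion), 8 (C/T, transition), 16 (C/A, transversion), 20 (A/G, transition), 23 (T/C, transition), 24 (A/T, transversion), 35 (A/C, transversion), 40 (T/G, transversion), 42 (A/T, transversion), 44 (G/T, transversion).
Of the 11 differences, 3 transitions and 8 transversions over 44 sites: P = 3/44 = 0.068182, Q = 8/44 = 0.181818.
d = −0.5·ln(0.681818) − 0.25·ln(0.636364) = −0.5·(-0.382993) − 0.25·(-0.451985) = 0.3045.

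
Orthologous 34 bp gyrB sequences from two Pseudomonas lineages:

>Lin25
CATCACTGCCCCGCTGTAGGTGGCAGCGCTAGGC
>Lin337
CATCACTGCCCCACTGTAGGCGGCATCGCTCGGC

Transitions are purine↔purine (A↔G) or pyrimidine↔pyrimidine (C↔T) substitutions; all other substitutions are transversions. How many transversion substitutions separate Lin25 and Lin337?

2

The sequences differ at positions 13 (G/A, transition), 21 (T/C, transition), 26 (G/T, transversion), 31 (A/C, transversion).
Of the 4 differences, 2 transitions and 2 transversions, so the answer is 2.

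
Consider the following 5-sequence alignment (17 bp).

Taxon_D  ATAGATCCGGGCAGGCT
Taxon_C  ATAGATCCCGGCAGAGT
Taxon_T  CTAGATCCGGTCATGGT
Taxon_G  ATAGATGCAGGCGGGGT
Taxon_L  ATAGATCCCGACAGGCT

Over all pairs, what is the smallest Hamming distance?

2

Pairwise Hamming distances:
  Taxon_D vs Taxon_C: 3
  Taxon_D vs Taxon_T: 4
  Taxon_D vs Taxon_G: 4
  Taxon_D vs Taxon_L: 2
  Taxon_C vs Taxon_T: 5
  Taxon_C vs Taxon_G: 4
  Taxon_C vs Taxon_L: 3
  Taxon_T vs Taxon_G: 6
  Taxon_T vs Taxon_L: 5
  Taxon_G vs Taxon_L: 5
The smallest is 2, between Taxon_D and Taxon_L.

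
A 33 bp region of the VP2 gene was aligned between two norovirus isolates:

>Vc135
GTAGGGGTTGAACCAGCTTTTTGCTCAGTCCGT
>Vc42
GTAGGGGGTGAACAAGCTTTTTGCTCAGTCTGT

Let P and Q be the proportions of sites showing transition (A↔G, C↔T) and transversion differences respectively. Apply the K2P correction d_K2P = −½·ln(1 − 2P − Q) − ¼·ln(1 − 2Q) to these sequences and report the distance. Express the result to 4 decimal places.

0.0969

Mismatches occur at site 8 (T↔G, transversion), site 14 (C↔A, transversion), site 31 (C↔T, transition).
Of the 3 differences, 1 transition and 2 transversions over 33 sites: P = 1/33 = 0.030303, Q = 2/33 = 0.060606.
d = −0.5·ln(0.878788) − 0.25·ln(0.878788) = −0.5·(-0.129212) − 0.25·(-0.129212) = 0.0969.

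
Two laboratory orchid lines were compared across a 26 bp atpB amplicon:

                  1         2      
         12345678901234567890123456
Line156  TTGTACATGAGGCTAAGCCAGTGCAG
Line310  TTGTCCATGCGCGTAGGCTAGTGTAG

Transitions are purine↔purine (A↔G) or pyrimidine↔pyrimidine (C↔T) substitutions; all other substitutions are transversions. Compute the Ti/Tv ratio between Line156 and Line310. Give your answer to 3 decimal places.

0.750

The sequences differ at positions 5 (A/C, transversion), 10 (A/C, transversion), 12 (G/C, transversion), 13 (C/G, transversion), 16 (A/G, transition), 19 (C/T, transition), 24 (C/T, transition).
Of the 7 differences, 3 transitions and 4 transversions, so Ti/Tv = 3/4 = 0.750.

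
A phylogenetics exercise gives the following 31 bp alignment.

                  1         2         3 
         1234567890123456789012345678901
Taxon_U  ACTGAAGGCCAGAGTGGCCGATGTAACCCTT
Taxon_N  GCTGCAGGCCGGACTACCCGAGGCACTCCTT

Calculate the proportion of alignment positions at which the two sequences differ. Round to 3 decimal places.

Differing sites — 1:A/G; 5:A/C; 11:A/G; 14:G/C; 16:G/A; 17:G/C; 22:T/G; 24:T/C; 26:A/C; 27:C/T.
There are 10 differences over 31 sites, so p = 10/31 = 0.323.

0.323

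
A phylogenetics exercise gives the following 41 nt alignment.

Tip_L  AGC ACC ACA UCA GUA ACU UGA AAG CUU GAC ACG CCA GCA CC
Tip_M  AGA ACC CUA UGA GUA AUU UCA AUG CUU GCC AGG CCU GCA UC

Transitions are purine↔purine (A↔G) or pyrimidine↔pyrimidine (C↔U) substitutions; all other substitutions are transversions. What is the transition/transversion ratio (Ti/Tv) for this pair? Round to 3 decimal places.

0.375

The sequences differ at positions 3 (C/A, transversion), 7 (A/C, transversion), 8 (C/U, transition), 11 (C/G, transversion), 17 (C/U, transition), 20 (G/C, transversion), 23 (A/U, transversion), 29 (A/C, transversion), 32 (C/G, transversion), 36 (A/U, transversion), 40 (C/U, transition).
Of the 11 differences, 3 transitions and 8 transversions, so Ti/Tv = 3/8 = 0.375.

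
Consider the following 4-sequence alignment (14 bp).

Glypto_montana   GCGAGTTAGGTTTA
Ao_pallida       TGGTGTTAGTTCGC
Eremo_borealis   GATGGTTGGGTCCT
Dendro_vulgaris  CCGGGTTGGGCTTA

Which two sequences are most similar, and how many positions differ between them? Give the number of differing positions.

4

Pairwise Hamming distances:
  Glypto_montana vs Ao_pallida: 7
  Glypto_montana vs Eremo_borealis: 7
  Glypto_montana vs Dendro_vulgaris: 4
  Ao_pallida vs Eremo_borealis: 8
  Ao_pallida vs Dendro_vulgaris: 9
  Eremo_borealis vs Dendro_vulgaris: 7
The smallest is 4, between Glypto_montana and Dendro_vulgaris.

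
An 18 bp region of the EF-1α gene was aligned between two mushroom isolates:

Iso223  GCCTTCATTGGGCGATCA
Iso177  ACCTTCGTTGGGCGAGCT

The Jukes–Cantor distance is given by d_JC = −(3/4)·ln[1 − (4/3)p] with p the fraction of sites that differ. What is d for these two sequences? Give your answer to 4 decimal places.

Differing sites — 1:G/A; 7:A/G; 16:T/G; 18:A/T.
p = 4/18 = 0.222222.
d = −0.75 · ln(1 − (4/3)·0.222222) = −0.75 · ln(0.703704) = −0.75 · (-0.351397) = 0.2635.

0.2635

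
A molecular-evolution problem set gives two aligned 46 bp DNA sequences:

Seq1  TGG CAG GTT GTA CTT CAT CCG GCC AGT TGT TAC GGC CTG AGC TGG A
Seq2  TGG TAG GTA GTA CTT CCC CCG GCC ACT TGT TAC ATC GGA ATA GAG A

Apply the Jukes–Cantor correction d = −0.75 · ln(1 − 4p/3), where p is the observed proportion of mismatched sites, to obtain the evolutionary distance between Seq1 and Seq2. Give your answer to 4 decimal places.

Mismatches occur at site 4 (C/T), site 9 (T/A), site 17 (A/C), site 18 (T/C), site 26 (G/C), site 34 (G/A), site 35 (G/T), site 37 (C/G), site 38 (T/G), site 39 (G/A), site 41 (G/T), site 42 (C/A), site 43 (T/G), site 44 (G/A).
p = 14/46 = 0.304348.
d = −0.75 · ln(1 − (4/3)·0.304348) = −0.75 · ln(0.594203) = −0.75 · (-0.520534) = 0.3904.

0.3904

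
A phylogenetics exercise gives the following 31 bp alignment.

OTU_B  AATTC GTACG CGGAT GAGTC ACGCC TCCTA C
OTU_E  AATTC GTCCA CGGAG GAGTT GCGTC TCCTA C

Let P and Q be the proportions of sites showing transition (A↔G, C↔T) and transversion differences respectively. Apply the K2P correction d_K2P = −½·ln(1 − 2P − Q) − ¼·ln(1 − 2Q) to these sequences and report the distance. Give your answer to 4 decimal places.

Mismatches occur at site 8 (A/C, transversion), site 10 (G/A, transition), site 15 (T/G, transversion), site 20 (C/T, transition), site 21 (A/G, transition), site 24 (C/T, transition).
Of the 6 differences, 4 transitions and 2 transversions over 31 sites: P = 4/31 = 0.129032, Q = 2/31 = 0.064516.
d = −0.5·ln(0.677420) − 0.25·ln(0.870968) = −0.5·(-0.389464) − 0.25·(-0.138150) = 0.2293.

0.2293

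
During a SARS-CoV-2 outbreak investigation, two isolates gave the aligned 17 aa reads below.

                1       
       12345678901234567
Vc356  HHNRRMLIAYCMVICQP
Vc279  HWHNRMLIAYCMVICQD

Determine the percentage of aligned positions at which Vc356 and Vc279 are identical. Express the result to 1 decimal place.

Differing sites — 2:H/W; 3:N/H; 4:R/N; 17:P/D.
13 of the 17 sites match, so the percent identity is 13/17 × 100 = 76.5%.

76.5%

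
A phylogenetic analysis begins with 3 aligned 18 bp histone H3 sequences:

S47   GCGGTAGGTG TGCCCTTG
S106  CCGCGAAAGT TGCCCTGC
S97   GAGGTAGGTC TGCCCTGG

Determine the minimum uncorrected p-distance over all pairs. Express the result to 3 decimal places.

0.167

Pairwise Hamming distances:
  S47 vs S106: 9
  S47 vs S97: 3
  S106 vs S97: 9
The smallest is 3 mismatches, between S47 and S97; p = 3/18 = 0.167.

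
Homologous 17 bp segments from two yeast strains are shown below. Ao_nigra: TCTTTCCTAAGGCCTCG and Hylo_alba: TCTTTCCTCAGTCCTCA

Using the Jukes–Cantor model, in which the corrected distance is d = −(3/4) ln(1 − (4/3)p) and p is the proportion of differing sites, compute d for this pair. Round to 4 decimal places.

Mismatches occur at site 9 (A→C), site 12 (G→T), site 17 (G→A).
p = 3/17 = 0.176471.
d = −0.75 · ln(1 − (4/3)·0.176471) = −0.75 · ln(0.764705) = −0.75 · (-0.268265) = 0.2012.

0.2012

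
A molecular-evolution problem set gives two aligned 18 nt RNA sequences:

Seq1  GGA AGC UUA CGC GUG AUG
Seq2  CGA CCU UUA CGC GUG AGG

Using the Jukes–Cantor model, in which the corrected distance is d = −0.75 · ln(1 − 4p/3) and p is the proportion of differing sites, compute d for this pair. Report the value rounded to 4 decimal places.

0.3470

Differing sites — 1:G/C; 4:A/C; 5:G/C; 6:C/U; 17:U/G.
p = 5/18 = 0.277778.
d = −0.75 · ln(1 − (4/3)·0.277778) = −0.75 · ln(0.629629) = −0.75 · (-0.462625) = 0.3470.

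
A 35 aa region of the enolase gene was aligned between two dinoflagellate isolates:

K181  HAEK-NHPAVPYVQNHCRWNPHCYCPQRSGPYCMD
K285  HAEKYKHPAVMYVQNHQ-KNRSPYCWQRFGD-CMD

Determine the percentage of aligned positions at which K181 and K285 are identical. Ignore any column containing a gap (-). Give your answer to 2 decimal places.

68.75%

Excluding the 3 gap columns leaves 32 comparable sites.
The sequences differ at positions 6 (N/K), 11 (P/M), 17 (C/Q), 19 (W/K), 21 (P/R), 22 (H/S), 23 (C/P), 26 (P/W), 29 (S/F), 31 (P/D).
22 of the 32 comparable sites match, so the percent identity is 22/32 × 100 = 68.75%.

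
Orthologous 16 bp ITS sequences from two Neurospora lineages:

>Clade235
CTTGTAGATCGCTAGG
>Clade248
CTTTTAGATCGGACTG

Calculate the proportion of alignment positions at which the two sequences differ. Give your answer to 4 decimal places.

0.3125

Mismatches occur at site 4 (G/T), site 12 (C/G), site 13 (T/A), site 14 (A/C), site 15 (G/T).
There are 5 differences over 16 sites, so p = 5/16 = 0.3125.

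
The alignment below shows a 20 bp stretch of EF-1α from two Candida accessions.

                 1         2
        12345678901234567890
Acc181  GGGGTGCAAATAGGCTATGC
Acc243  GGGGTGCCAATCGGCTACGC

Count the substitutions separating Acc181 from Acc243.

Differing sites — 8:A/C; 12:A/C; 18:T/C.
That gives 3 mismatches out of 20 aligned sites, so the Hamming distance is 3.

3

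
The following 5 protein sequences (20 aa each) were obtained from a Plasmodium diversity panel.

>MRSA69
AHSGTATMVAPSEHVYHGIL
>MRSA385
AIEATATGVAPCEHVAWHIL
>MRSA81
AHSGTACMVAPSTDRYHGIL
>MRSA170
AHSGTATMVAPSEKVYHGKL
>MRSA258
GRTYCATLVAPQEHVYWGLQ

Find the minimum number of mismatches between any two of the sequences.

2

Pairwise Hamming distances:
  MRSA69 vs MRSA385: 8
  MRSA69 vs MRSA81: 4
  MRSA69 vs MRSA170: 2
  MRSA69 vs MRSA258: 10
  MRSA385 vs MRSA81: 12
  MRSA385 vs MRSA170: 10
  MRSA385 vs MRSA258: 11
  MRSA81 vs MRSA170: 5
  MRSA81 vs MRSA258: 14
  MRSA170 vs MRSA258: 11
The smallest is 2, between MRSA69 and MRSA170.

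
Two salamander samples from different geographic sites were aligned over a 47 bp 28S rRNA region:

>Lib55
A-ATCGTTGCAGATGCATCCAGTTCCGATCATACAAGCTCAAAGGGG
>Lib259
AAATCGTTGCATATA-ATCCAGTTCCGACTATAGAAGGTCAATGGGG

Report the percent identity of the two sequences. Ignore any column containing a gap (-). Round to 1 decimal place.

Excluding the 2 gap columns leaves 45 comparable sites.
The sequences differ at positions 12 (G/T), 15 (G/A), 29 (T/C), 30 (C/T), 34 (C/G), 38 (C/G), 43 (A/T).
38 of the 45 comparable sites match, so the percent identity is 38/45 × 100 = 84.4%.

84.4%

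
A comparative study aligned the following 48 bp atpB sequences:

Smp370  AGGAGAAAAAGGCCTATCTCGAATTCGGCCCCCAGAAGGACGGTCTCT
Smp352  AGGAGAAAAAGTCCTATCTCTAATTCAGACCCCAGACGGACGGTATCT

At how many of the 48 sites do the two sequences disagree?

6

Mismatches occur at site 12 (G/T), site 21 (G/T), site 27 (G/A), site 29 (C/A), site 37 (A/C), site 45 (C/A).
That gives 6 mismatches out of 48 aligned sites, so the Hamming distance is 6.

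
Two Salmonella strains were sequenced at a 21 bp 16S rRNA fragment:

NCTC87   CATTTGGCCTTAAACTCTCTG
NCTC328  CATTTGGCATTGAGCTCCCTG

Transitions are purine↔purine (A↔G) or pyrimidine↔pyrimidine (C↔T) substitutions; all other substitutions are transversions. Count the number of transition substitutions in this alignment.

3

Differing sites — 9:C/A (Tv); 12:A/G (Ti); 14:A/G (Ti); 18:T/C (Ti).
Of the 4 differences, 3 transitions and 1 transversion, so the answer is 3.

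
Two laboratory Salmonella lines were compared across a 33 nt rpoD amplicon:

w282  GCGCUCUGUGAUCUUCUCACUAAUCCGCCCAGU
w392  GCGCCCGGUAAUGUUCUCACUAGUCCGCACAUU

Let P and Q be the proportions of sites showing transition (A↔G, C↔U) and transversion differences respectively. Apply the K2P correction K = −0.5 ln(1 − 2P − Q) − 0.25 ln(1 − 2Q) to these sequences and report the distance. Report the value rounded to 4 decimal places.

Mismatches occur at site 5 (U→C, transition), site 7 (U→G, transversion), site 10 (G→A, transition), site 13 (C→G, transversion), site 23 (A→G, transition), site 29 (C→A, transversion), site 32 (G→U, transversion).
Of the 7 differences, 3 transitions and 4 transversions over 33 sites: P = 3/33 = 0.090909, Q = 4/33 = 0.121212.
d = −0.5·ln(0.696970) − 0.25·ln(0.757576) = −0.5·(-0.361013) − 0.25·(-0.277631) = 0.2499.

0.2499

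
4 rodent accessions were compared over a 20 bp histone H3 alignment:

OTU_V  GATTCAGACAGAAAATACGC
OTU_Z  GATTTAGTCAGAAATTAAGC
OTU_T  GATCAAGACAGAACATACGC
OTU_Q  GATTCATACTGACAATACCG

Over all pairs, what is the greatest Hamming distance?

9

Pairwise Hamming distances:
  OTU_V vs OTU_Z: 4
  OTU_V vs OTU_T: 3
  OTU_V vs OTU_Q: 5
  OTU_Z vs OTU_T: 6
  OTU_Z vs OTU_Q: 9
  OTU_T vs OTU_Q: 8
The largest is 9, between OTU_Z and OTU_Q.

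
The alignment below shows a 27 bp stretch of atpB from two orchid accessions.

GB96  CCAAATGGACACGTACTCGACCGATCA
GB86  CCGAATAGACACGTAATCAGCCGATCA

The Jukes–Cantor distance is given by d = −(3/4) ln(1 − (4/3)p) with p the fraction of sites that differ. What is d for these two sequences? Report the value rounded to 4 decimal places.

0.2127

Mismatches occur at site 3 (A/G), site 7 (G/A), site 16 (C/A), site 19 (G/A), site 20 (A/G).
p = 5/27 = 0.185185.
d = −0.75 · ln(1 − (4/3)·0.185185) = −0.75 · ln(0.753087) = −0.75 · (-0.283575) = 0.2127.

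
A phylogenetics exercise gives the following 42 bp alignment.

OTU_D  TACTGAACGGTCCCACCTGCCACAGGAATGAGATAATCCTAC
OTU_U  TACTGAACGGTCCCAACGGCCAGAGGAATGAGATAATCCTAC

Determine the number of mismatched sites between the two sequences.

Mismatches occur at site 16 (C→A), site 18 (T→G), site 23 (C→G).
That gives 3 mismatches out of 42 aligned sites, so the Hamming distance is 3.

3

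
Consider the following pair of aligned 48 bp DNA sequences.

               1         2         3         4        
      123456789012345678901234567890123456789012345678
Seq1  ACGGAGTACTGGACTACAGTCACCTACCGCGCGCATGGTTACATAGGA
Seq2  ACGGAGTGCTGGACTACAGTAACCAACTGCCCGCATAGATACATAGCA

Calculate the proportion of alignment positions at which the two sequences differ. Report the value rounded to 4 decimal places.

0.1667

The sequences differ at positions 8 (A/G), 21 (C/A), 25 (T/A), 28 (C/T), 31 (G/C), 37 (G/A), 39 (T/A), 47 (G/C).
There are 8 differences over 48 sites, so p = 8/48 = 0.1667.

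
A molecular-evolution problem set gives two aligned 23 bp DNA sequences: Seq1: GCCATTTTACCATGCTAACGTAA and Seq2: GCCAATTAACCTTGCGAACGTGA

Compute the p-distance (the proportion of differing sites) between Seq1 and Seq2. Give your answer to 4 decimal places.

Mismatches occur at site 5 (T→A), site 8 (T→A), site 12 (A→T), site 16 (T→G), site 22 (A→G).
There are 5 differences over 23 sites, so p = 5/23 = 0.2174.

0.2174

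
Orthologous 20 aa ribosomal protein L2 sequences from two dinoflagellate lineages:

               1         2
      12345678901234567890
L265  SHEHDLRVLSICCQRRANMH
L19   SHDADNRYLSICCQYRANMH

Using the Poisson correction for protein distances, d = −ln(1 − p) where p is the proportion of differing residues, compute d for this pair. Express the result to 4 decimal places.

The sequences differ at positions 3 (E/D), 4 (H/A), 6 (L/N), 8 (V/Y), 15 (R/Y).
p = 5/20 = 0.250000.
d = −ln(1 − 0.250000) = −ln(0.750000) = 0.2877.

0.2877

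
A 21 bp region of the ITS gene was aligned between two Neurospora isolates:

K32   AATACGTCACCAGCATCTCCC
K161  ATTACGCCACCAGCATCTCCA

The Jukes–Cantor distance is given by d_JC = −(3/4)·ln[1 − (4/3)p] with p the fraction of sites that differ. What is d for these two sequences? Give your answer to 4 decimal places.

0.1585

The sequences differ at positions 2 (A/T), 7 (T/C), 21 (C/A).
p = 3/21 = 0.142857.
d = −0.75 · ln(1 − (4/3)·0.142857) = −0.75 · ln(0.809524) = −0.75 · (-0.211309) = 0.1585.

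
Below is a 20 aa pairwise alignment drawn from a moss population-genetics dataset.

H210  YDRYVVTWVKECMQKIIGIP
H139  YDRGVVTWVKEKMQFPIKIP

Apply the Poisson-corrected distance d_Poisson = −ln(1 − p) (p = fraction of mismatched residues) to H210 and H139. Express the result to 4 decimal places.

0.2877

The sequences differ at positions 4 (Y/G), 12 (C/K), 15 (K/F), 16 (I/P), 18 (G/K).
p = 5/20 = 0.250000.
d = −ln(1 − 0.250000) = −ln(0.750000) = 0.2877.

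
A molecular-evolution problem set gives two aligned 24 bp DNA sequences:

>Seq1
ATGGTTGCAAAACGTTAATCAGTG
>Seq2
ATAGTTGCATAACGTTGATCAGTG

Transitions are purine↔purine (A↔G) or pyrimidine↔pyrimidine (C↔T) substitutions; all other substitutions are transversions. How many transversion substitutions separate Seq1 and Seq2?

1

Differing sites — 3:G/A (Ti); 10:A/T (Tv); 17:A/G (Ti).
Of the 3 differences, 2 transitions and 1 transversion, so the answer is 1.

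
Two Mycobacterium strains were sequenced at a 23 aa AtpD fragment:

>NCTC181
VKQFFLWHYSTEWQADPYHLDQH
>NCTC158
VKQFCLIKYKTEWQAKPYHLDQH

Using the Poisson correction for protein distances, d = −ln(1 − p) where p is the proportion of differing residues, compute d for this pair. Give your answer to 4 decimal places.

Differing sites — 5:F/C; 7:W/I; 8:H/K; 10:S/K; 16:D/K.
p = 5/23 = 0.217391.
d = −ln(1 − 0.217391) = −ln(0.782609) = 0.2451.

0.2451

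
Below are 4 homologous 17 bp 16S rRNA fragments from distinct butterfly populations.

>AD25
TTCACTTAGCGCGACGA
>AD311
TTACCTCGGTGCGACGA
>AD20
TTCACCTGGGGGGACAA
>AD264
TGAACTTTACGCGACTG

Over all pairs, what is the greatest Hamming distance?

Pairwise Hamming distances:
  AD25 vs AD311: 5
  AD25 vs AD20: 5
  AD25 vs AD264: 6
  AD311 vs AD20: 7
  AD311 vs AD264: 8
  AD20 vs AD264: 9
The largest is 9, between AD20 and AD264.

9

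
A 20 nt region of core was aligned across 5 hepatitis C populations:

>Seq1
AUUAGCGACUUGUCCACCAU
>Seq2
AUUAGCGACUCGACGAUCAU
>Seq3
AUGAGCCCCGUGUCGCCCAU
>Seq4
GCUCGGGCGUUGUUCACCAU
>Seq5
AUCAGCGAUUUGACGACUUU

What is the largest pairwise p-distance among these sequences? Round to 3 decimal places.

0.600

Pairwise Hamming distances:
  Seq1 vs Seq2: 4
  Seq1 vs Seq3: 6
  Seq1 vs Seq4: 7
  Seq1 vs Seq5: 6
  Seq2 vs Seq3: 8
  Seq2 vs Seq4: 11
  Seq2 vs Seq5: 6
  Seq3 vs Seq4: 11
  Seq3 vs Seq5: 9
  Seq4 vs Seq5: 12
The largest is 12 mismatches, between Seq4 and Seq5; p = 12/20 = 0.600.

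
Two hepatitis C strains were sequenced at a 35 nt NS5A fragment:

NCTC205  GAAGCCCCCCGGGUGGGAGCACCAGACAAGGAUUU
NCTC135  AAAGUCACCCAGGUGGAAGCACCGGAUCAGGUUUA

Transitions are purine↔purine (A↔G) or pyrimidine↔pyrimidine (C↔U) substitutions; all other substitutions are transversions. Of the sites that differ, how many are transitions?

6

Mismatches occur at site 1 (G↔A, transition), site 5 (C↔U, transition), site 7 (C↔A, transversion), site 11 (G↔A, transition), site 17 (G↔A, transition), site 24 (A↔G, transition), site 27 (C↔U, transition), site 28 (A↔C, transversion), site 32 (A↔U, transversion), site 35 (U↔A, transversion).
Of the 10 differences, 6 transitions and 4 transversions, so the answer is 6.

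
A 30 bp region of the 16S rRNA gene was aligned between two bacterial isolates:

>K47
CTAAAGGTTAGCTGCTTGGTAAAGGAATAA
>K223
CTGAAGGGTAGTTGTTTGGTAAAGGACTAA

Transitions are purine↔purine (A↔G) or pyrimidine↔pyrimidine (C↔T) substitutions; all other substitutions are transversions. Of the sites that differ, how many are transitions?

The sequences differ at positions 3 (A/G, transition), 8 (T/G, transversion), 12 (C/T, transition), 15 (C/T, transition), 27 (A/C, transversion).
Of the 5 differences, 3 transitions and 2 transversions, so the answer is 3.

3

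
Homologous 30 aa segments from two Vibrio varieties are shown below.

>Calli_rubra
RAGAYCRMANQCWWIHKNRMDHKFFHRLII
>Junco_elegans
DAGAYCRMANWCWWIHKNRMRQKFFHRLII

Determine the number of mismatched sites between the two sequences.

Mismatches occur at site 1 (R→D), site 11 (Q→W), site 21 (D→R), site 22 (H→Q).
That gives 4 mismatches out of 30 aligned sites, so the Hamming distance is 4.

4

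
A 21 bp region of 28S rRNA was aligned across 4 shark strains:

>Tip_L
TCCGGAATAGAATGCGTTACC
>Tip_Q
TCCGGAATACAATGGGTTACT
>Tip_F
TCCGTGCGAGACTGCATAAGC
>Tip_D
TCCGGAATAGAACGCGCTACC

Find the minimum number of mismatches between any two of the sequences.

Pairwise Hamming distances:
  Tip_L vs Tip_Q: 3
  Tip_L vs Tip_F: 8
  Tip_L vs Tip_D: 2
  Tip_Q vs Tip_F: 11
  Tip_Q vs Tip_D: 5
  Tip_F vs Tip_D: 10
The smallest is 2, between Tip_L and Tip_D.

2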